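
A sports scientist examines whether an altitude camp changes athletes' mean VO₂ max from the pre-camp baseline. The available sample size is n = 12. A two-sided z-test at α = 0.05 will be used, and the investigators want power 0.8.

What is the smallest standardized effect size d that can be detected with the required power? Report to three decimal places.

Need Φ(δ − 1.960) = 0.8, so δ = 1.960 + 0.842 = 2.802.
(The second rejection-region term Φ(−δ − z_{α/2}) is negligible and dropped.)
δ = d·√n ⇒ d = δ/√n = 2.802/√12 = 0.8087.

d ≈ 0.809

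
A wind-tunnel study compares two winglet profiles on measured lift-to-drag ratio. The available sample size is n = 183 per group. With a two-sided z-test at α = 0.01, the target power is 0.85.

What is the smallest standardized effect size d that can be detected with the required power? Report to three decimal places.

Need Φ(δ − 2.576) = 0.85, so δ = 2.576 + 1.036 = 3.612.
(Lower-tail contribution to power is negligible for δ > 0.)
δ = d·√(n/2) ⇒ d = δ/√(n/2) = 3.612/√(183/2) = 0.3776.

d ≈ 0.378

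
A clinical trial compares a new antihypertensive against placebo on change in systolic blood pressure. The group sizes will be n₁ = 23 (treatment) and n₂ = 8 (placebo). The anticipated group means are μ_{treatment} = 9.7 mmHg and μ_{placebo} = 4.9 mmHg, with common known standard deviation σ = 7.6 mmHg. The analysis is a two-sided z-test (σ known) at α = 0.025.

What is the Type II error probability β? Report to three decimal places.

β ≈ 0.759

Standardized effect: d = |μ_{treatment} − μ_{placebo}| / σ = |9.7 − 4.9| / 7.6 = 0.6316
Noncentrality parameter: δ = d / √(1/n₁ + 1/n₂) = 0.6316 / √(1/23 + 1/8) = 1.5387
Critical value for a two-sided test at α = 0.025: z_{α/2} = 2.241.
Power = Φ(δ − 2.241) + Φ(−δ − 2.241) = Φ(-0.703) + Φ(-3.780) = 0.2411 + 0.0001 = 0.2412.
Type II error: β = 1 − power = 1 − 0.2412 = 0.7588.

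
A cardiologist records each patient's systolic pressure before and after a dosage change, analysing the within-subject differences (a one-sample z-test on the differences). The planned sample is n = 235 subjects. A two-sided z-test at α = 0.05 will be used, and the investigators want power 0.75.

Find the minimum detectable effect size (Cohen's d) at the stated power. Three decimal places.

d ≈ 0.172

Need Φ(δ − 1.960) = 0.75, so δ = 1.960 + 0.674 = 2.634.
(The second rejection-region term Φ(−δ − z_{α/2}) is negligible and dropped.)
δ = d·√n ⇒ d = δ/√n = 2.634/√235 = 0.1719.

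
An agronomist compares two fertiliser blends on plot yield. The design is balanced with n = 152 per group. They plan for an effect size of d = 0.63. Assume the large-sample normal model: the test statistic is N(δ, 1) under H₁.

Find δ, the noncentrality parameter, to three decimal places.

The noncentrality parameter scales effect size by the design's sample-size factor: δ = d·√(n/2) = 0.63 × √(152/2) = 5.4922

δ ≈ 5.492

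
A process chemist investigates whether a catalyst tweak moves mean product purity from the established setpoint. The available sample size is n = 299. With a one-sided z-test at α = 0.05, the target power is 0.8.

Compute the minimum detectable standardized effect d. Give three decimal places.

Required noncentrality: δ = z_{0.05} + z_{0.20} = 1.645 + 0.842 = 2.486.
δ = d·√n ⇒ d = δ/√n = 2.486/√299 = 0.1438.

d ≈ 0.144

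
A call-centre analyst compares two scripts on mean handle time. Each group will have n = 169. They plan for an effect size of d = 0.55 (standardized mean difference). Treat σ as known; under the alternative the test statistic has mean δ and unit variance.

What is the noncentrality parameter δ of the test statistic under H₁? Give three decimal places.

δ ≈ 5.056

δ = d·√(n/2) = 0.55 × √(169/2) = 5.0558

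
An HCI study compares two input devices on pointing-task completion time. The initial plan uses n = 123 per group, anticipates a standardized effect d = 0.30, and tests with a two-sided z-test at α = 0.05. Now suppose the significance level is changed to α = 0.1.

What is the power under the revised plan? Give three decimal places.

Power ≈ 0.760

δ = d·√(n/2) = 0.30 × √(123/2) = 2.3527 (unchanged). New critical value: z_{0.05} = 1.645.
Revised power = Φ(δ − 1.645) + Φ(−δ − 1.645) = Φ(0.708) + Φ(-3.998) = 0.7605 + 0.0000 = 0.7605.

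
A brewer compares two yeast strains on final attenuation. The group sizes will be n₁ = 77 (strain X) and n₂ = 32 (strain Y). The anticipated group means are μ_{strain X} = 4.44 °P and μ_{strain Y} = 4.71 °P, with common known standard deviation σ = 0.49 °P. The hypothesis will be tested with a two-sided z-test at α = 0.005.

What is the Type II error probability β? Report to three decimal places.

Standardized effect: d = |μ_{strain X} − μ_{strain Y}| / σ = |4.44 − 4.71| / 0.49 = 0.5510
Noncentrality parameter: δ = d / √(1/n₁ + 1/n₂) = 0.5510 / √(1/77 + 1/32) = 2.6198
Two-sided α = 0.005 → critical value z_{0.0025} = 2.807.
Power = Φ(δ − 2.807) + Φ(−δ − 2.807) = Φ(-0.187) + Φ(-5.427) = 0.4258 + 0.0000 = 0.4258.
Type II error: β = 1 − power = 1 − 0.4258 = 0.5742.

β ≈ 0.574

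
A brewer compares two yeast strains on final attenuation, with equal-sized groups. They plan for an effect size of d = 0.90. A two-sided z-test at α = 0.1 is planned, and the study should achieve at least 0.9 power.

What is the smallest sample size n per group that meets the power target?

n = 22 per group

For power 0.9 need Φ(δ − z_{0.05}) = 0.9, so δ = z_{0.05} + z_{0.10} = 1.645 + 1.282 = 2.926.
(For δ > 0 the lower-tail rejection region contributes negligibly to power, so the one-term inversion is standard.)
δ = d·√(n/2) ⇒ n = 2(δ/d)² = 2 × (2.926 / 0.90)² = 21.15.
Round up to the next whole unit.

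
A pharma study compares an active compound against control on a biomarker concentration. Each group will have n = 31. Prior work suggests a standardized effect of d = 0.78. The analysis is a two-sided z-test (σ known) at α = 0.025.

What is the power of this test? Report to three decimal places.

Noncentrality parameter: δ = d·√(n/2) = 0.78 × √(31/2) = 3.0709
Two-sided α = 0.025 → critical value z_{0.0125} = 2.241.
Power = Φ(δ − 2.241) + Φ(−δ − 2.241) = Φ(0.829) + Φ(-5.312) = 0.7966 + 0.0000 = 0.7966.

Power ≈ 0.797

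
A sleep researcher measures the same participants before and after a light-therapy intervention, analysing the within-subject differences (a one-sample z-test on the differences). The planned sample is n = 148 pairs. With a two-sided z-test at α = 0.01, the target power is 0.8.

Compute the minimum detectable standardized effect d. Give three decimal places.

d ≈ 0.281

Required noncentrality: δ = z_{0.005} + z_{0.20} = 2.576 + 0.842 = 3.417.
(Lower-tail contribution to power is negligible for δ > 0.)
δ = d·√n ⇒ d = δ/√n = 3.417/√148 = 0.2809.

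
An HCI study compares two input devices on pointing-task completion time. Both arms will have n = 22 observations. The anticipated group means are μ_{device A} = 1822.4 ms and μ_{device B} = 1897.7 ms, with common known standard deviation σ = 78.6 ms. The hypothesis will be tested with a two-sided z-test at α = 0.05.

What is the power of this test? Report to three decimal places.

Standardized effect: d = |μ_{device A} − μ_{device B}| / σ = |1822.4 − 1897.7| / 78.6 = 0.9580
Noncentrality parameter: δ = d·√(n/2) = 0.9580 × √(22/2) = 3.1774
Two-sided α = 0.05 → critical value z_{0.025} = 1.960.
Power = Φ(δ − 1.960) + Φ(−δ − 1.960) = Φ(1.217) + Φ(-5.137) = 0.8883 + 0.0000 = 0.8883.

Power ≈ 0.888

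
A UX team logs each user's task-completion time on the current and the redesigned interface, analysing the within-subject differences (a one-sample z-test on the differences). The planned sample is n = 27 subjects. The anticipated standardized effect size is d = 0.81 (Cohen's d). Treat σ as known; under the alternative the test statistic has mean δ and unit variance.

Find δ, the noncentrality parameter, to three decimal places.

δ ≈ 4.209

δ = d·√n = 0.81 × √27 = 4.2089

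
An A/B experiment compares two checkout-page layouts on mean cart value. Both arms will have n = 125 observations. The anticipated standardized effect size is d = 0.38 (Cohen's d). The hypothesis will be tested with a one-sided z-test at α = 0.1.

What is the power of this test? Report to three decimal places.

Noncentrality parameter: δ = d·√(n/2) = 0.38 × √(125/2) = 3.0042
Critical value for a one-sided test at α = 0.1: z_α = 1.282.
Power = Φ(δ − 1.282) = Φ(1.723) = 0.9575.

Power ≈ 0.958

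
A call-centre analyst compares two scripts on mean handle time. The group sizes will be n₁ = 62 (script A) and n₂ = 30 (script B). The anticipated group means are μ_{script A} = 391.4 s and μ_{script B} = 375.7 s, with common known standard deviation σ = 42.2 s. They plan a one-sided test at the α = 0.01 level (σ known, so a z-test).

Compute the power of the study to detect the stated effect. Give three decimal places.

Power ≈ 0.257

Standardized effect: d = |μ_{script A} − μ_{script B}| / σ = |391.4 − 375.7| / 42.2 = 0.3720
Noncentrality parameter: δ = d / √(1/n₁ + 1/n₂) = 0.3720 / √(1/62 + 1/30) = 1.6728
Critical value for a one-sided test at α = 0.01: z_α = 2.326.
Power = Φ(δ − 2.326) = Φ(-0.654) = 0.2567.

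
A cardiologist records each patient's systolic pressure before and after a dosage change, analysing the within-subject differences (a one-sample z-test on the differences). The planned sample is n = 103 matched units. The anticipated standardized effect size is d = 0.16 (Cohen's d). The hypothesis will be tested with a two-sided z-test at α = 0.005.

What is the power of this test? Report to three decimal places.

Noncentrality parameter: δ = d·√n = 0.16 × √103 = 1.6238
Critical value for a two-sided test at α = 0.005: z_{α/2} = 2.807.
Power = Φ(δ − 2.807) + Φ(−δ − 2.807) = Φ(-1.183) + Φ(-4.431) = 0.1184 + 0.0000 = 0.1184.

Power ≈ 0.118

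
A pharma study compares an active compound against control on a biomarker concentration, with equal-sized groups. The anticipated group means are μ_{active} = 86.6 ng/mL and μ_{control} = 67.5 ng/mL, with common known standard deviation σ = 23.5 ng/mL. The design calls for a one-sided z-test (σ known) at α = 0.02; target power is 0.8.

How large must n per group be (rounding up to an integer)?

Standardized effect: d = |μ_{active} − μ_{control}| / σ = |86.6 − 67.5| / 23.5 = 0.8128
For power 0.8 need Φ(δ − z_{0.02}) = 0.8, so δ = z_{0.02} + z_{0.20} = 2.054 + 0.842 = 2.895.
δ = d·√(n/2) ⇒ n = 2(δ/d)² = 2 × (2.895 / 0.8128)² = 25.38.
Rounding up, n = 26 per group.

n = 26 per group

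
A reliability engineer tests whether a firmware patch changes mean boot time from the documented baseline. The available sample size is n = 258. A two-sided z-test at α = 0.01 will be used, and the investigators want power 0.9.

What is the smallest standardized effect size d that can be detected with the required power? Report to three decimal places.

Required noncentrality: δ = z_{0.005} + z_{0.10} = 2.576 + 1.282 = 3.857.
(Lower-tail contribution to power is negligible for δ > 0.)
δ = d·√n ⇒ d = δ/√n = 3.857/√258 = 0.2402.

d ≈ 0.240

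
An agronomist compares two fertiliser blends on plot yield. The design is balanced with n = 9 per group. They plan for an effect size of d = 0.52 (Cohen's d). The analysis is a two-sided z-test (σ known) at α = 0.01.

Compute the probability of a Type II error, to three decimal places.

β ≈ 0.929

Noncentrality parameter: δ = d·√(n/2) = 0.52 × √(9/2) = 1.1031
Two-sided α = 0.01 → critical value z_{0.005} = 2.576.
Power = Φ(δ − 2.576) + Φ(−δ − 2.576) = Φ(-1.473) + Φ(-3.679) = 0.0704 + 0.0001 = 0.0705.
Type II error: β = 1 − power = 1 − 0.0705 = 0.9295.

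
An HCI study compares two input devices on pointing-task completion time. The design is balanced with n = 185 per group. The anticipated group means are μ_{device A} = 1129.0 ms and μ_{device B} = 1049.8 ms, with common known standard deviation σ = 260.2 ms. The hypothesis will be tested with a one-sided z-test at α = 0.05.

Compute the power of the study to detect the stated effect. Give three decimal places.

Power ≈ 0.900

Standardized effect: d = |μ_{device A} − μ_{device B}| / σ = |1129.0 − 1049.8| / 260.2 = 0.3044
Noncentrality parameter: δ = d·√(n/2) = 0.3044 × √(185/2) = 2.9274
Critical value for a one-sided test at α = 0.05: z_α = 1.645.
Power = P(Z > 1.645 − δ) = Φ(1.283) = 0.9002.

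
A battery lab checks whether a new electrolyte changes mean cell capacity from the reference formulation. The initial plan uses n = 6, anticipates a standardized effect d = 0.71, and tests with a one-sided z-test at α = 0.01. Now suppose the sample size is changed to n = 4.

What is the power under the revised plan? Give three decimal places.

With n = 4: δ = d·√n = 0.71 × √4 = 1.4200. Critical value z_{0.01} = 2.326.
Revised power = P(Z > 2.326 − δ) = Φ(-0.906) = 0.1824.

Power ≈ 0.182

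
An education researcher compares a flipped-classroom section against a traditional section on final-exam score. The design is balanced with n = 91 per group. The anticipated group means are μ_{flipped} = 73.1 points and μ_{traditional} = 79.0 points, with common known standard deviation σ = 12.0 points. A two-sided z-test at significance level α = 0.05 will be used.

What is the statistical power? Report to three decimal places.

Standardized effect: d = |μ_{flipped} − μ_{traditional}| / σ = |73.1 − 79.0| / 12.0 = 0.4917
Noncentrality parameter: δ = d·√(n/2) = 0.4917 × √(91/2) = 3.3165
Critical value for a two-sided test at α = 0.05: z_{α/2} = 1.960.
Power = Φ(δ − 1.960) + Φ(−δ − 1.960) = Φ(1.357) + Φ(-5.276) = 0.9125 + 0.0000 = 0.9125.

Power ≈ 0.913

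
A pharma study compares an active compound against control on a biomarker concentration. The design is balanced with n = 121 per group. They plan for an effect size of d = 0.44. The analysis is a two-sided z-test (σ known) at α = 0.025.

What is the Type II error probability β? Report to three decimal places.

Noncentrality parameter: δ = d·√(n/2) = 0.44 × √(121/2) = 3.4224
Critical value for a two-sided test at α = 0.025: z_{α/2} = 2.241.
Power = Φ(δ − 2.241) + Φ(−δ − 2.241) = Φ(1.181) + Φ(-5.664) = 0.8812 + 0.0000 = 0.8812.
Type II error: β = 1 − power = 1 − 0.8812 = 0.1188.

β ≈ 0.119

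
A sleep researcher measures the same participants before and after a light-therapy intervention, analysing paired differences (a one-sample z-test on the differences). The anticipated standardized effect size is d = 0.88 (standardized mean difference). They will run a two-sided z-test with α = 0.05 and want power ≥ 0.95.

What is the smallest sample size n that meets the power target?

n = 17

Set Φ(δ − 1.960) = 0.95; then δ − 1.960 = Φ⁻¹(0.95) = 1.645, giving δ = 3.605.
(For δ > 0 the lower-tail rejection region contributes negligibly to power, so the one-term inversion is standard.)
δ = d·√n ⇒ n = (δ/d)² = (3.605 / 0.88)² = 16.78.
Round up to the next whole unit.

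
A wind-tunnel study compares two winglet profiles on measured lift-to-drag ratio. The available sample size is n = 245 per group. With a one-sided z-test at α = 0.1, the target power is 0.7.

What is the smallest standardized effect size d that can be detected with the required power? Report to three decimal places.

Need Φ(δ − 1.282) = 0.7, so δ = 1.282 + 0.524 = 1.806.
δ = d·√(n/2) ⇒ d = δ/√(n/2) = 1.806/√(245/2) = 0.1632.

d ≈ 0.163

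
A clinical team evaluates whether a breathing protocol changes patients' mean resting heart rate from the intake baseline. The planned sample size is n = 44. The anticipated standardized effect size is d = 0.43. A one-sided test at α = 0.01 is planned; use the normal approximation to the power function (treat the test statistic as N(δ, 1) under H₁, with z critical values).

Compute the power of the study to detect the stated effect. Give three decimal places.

Noncentrality parameter: δ = d·√n = 0.43 × √44 = 2.8523
Critical value for a one-sided test at α = 0.01: z_α = 2.326.
Power = Φ(δ − 2.326) = Φ(0.526) = 0.7005.

Power ≈ 0.701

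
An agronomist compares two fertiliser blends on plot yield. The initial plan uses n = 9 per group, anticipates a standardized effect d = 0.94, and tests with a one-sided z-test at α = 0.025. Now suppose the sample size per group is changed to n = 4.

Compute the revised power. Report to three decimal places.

Power ≈ 0.264

With n = 4 per group: δ = d·√(n/2) = 0.94 × √(4/2) = 1.3294. Critical value z_{0.025} = 1.960.
Revised power = P(Z > 1.960 − δ) = Φ(-0.631) = 0.2641.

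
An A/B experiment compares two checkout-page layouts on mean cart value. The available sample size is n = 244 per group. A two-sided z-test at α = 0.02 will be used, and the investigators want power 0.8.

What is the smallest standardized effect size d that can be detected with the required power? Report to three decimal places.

Required noncentrality: δ = z_{0.01} + z_{0.20} = 2.326 + 0.842 = 3.168.
(The second rejection-region term Φ(−δ − z_{α/2}) is negligible and dropped.)
δ = d·√(n/2) ⇒ d = δ/√(n/2) = 3.168/√(244/2) = 0.2868.

d ≈ 0.287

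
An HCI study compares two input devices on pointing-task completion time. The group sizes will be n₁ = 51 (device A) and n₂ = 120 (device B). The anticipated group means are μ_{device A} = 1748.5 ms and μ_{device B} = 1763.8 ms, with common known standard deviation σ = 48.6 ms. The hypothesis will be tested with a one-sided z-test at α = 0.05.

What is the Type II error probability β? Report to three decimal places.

Standardized effect: d = |μ_{device A} − μ_{device B}| / σ = |1748.5 − 1763.8| / 48.6 = 0.3148
Noncentrality parameter: δ = d / √(1/n₁ + 1/n₂) = 0.3148 / √(1/51 + 1/120) = 1.8834
Critical value for a one-sided test at α = 0.05: z_α = 1.645.
Power = Φ(δ − 1.645) = Φ(0.239) = 0.5943.
Type II error: β = 1 − power = 1 − 0.5943 = 0.4057.

β ≈ 0.406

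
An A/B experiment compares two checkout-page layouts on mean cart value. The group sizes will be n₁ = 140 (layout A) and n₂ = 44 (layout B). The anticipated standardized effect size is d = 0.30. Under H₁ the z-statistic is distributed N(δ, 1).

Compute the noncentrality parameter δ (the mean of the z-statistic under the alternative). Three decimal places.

δ ≈ 1.736

The noncentrality parameter scales effect size by the design's sample-size factor: δ = d / √(1/n₁ + 1/n₂) = 0.30 / √(1/140 + 1/44) = 1.7358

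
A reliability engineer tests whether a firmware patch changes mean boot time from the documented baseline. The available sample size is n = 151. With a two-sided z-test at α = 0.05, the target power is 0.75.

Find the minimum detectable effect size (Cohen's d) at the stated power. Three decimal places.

d ≈ 0.214

Need Φ(δ − 1.960) = 0.75, so δ = 1.960 + 0.674 = 2.634.
(The second rejection-region term Φ(−δ − z_{α/2}) is negligible and dropped.)
δ = d·√n ⇒ d = δ/√n = 2.634/√151 = 0.2144.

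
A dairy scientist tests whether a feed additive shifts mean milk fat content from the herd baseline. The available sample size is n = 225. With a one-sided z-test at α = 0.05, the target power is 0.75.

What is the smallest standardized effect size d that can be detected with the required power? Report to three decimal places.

d ≈ 0.155

Required noncentrality: δ = z_{0.05} + z_{0.25} = 1.645 + 0.674 = 2.319.
δ = d·√n ⇒ d = δ/√n = 2.319/√225 = 0.1546.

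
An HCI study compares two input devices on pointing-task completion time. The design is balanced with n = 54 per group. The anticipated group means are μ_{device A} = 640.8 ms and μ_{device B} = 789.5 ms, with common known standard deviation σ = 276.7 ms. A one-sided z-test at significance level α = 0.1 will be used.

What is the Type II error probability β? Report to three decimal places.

β ≈ 0.065

Standardized effect: d = |μ_{device A} − μ_{device B}| / σ = |640.8 − 789.5| / 276.7 = 0.5374
Noncentrality parameter: δ = d·√(n/2) = 0.5374 × √(54/2) = 2.7924
Critical value for a one-sided test at α = 0.1: z_α = 1.282.
Power = P(Z > 1.282 − δ) = Φ(1.511) = 0.9346.
Type II error: β = 1 − power = 1 − 0.9346 = 0.0654.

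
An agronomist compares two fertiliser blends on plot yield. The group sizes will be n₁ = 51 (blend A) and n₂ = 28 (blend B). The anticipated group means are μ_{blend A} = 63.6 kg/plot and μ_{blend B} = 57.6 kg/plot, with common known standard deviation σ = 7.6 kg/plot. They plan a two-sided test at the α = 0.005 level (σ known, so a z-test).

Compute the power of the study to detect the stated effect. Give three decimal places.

Standardized effect: d = |μ_{blend A} − μ_{blend B}| / σ = |63.6 − 57.6| / 7.6 = 0.7895
Noncentrality parameter: δ = d / √(1/n₁ + 1/n₂) = 0.7895 / √(1/51 + 1/28) = 3.3565
Critical value for a two-sided test at α = 0.005: z_{α/2} = 2.807.
Power = Φ(δ − 2.807) + Φ(−δ − 2.807) = Φ(0.549) + Φ(-6.164) = 0.7087 + 0.0000 = 0.7087.

Power ≈ 0.709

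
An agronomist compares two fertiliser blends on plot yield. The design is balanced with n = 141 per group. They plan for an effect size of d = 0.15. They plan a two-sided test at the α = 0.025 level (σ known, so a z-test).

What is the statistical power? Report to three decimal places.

Power ≈ 0.163

Noncentrality parameter: λ = d·√(n/2) = 0.15 × √(141/2) = 1.2595
Two-sided α = 0.025 → critical value z_{0.0125} = 2.241.
Power = Φ(λ − 2.241) + Φ(−λ − 2.241) = Φ(-0.982) + Φ(-3.501) = 0.1631 + 0.0002 = 0.1633.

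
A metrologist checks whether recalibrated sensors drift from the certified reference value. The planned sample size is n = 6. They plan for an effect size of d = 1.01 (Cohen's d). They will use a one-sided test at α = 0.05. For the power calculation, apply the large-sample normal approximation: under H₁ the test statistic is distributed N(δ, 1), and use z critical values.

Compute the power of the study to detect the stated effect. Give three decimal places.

Power ≈ 0.796

Noncentrality parameter: δ = d·√n = 1.01 × √6 = 2.4740
Critical value for a one-sided test at α = 0.05: z_α = 1.645.
Power = Φ(δ − 1.645) = Φ(0.829) = 0.7965.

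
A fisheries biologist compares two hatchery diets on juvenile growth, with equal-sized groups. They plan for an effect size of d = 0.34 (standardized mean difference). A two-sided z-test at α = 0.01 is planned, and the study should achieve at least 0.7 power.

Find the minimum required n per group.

Set Φ(δ − 2.576) = 0.7; then δ − 2.576 = Φ⁻¹(0.7) = 0.524, giving δ = 3.100.
(For δ > 0 the lower-tail rejection region contributes negligibly to power, so the one-term inversion is standard.)
δ = d·√(n/2) ⇒ n = 2(δ/d)² = 2 × (3.100 / 0.34)² = 166.29.
Rounding up, n = 167 per group.

n = 167 per group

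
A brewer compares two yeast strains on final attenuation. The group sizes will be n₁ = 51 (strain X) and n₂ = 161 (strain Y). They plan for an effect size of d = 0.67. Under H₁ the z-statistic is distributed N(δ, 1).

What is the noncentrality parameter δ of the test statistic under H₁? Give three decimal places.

The noncentrality parameter scales effect size by the design's sample-size factor: δ = d / √(1/n₁ + 1/n₂) = 0.67 / √(1/51 + 1/161) = 4.1697

δ ≈ 4.170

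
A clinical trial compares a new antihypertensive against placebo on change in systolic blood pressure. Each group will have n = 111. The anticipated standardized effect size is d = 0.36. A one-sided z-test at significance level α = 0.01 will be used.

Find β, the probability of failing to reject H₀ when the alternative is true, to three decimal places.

Noncentrality parameter: δ = d·√(n/2) = 0.36 × √(111/2) = 2.6819
Critical value for a one-sided test at α = 0.01: z_α = 2.326.
Power = Φ(δ − 2.326) = Φ(0.356) = 0.6389.
Type II error: β = 1 − power = 1 − 0.6389 = 0.3611.

β ≈ 0.361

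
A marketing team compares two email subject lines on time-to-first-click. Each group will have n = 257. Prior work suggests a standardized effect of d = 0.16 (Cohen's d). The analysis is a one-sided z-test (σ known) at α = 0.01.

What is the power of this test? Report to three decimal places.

Noncentrality parameter: δ = d·√(n/2) = 0.16 × √(257/2) = 1.8137
One-sided α = 0.01 → critical value z_{0.01} = 2.326.
Power = Φ(δ − 2.326) = Φ(-0.513) = 0.3041.

Power ≈ 0.304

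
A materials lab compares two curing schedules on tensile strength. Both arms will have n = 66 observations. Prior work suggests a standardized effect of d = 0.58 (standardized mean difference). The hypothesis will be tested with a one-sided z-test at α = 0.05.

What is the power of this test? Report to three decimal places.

Noncentrality parameter: δ = d·√(n/2) = 0.58 × √(66/2) = 3.3318
One-sided α = 0.05 → critical value z_{0.05} = 1.645.
Power = P(Z > 1.645 − δ) = Φ(1.687) = 0.9542.

Power ≈ 0.954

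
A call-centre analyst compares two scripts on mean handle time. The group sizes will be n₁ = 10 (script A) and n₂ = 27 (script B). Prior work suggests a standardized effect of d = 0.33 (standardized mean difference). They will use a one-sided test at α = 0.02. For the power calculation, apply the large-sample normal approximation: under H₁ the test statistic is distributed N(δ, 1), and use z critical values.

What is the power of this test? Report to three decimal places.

Power ≈ 0.123

Noncentrality parameter: δ = d / √(1/n₁ + 1/n₂) = 0.33 / √(1/10 + 1/27) = 0.8914
Critical value for a one-sided test at α = 0.02: z_α = 2.054.
Power = P(Z > 2.054 − δ) = Φ(-1.162) = 0.1226.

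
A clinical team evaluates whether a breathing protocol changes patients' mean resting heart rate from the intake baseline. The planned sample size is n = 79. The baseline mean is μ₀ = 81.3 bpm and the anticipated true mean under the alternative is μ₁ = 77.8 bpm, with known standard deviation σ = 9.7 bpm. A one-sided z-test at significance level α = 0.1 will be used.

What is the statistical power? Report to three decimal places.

Standardized effect: d = |μ₁ − μ₀| / σ = |77.8 − 81.3| / 9.7 = 0.3608
Noncentrality parameter: δ = d·√n = 0.3608 × √79 = 3.2071
One-sided α = 0.1 → critical value z_{0.1} = 1.282.
Power = Φ(δ − 1.282) = Φ(1.926) = 0.9729.

Power ≈ 0.973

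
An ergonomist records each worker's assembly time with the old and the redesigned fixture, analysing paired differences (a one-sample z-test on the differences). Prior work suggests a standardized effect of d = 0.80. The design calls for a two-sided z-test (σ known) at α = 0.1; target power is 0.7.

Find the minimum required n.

Set Φ(δ − 1.645) = 0.7; then δ − 1.645 = Φ⁻¹(0.7) = 0.524, giving δ = 2.169.
(For δ > 0 the lower-tail rejection region contributes negligibly to power, so the one-term inversion is standard.)
δ = d·√n ⇒ n = (δ/d)² = (2.169 / 0.80)² = 7.35.
Round up to the next whole unit.

n = 8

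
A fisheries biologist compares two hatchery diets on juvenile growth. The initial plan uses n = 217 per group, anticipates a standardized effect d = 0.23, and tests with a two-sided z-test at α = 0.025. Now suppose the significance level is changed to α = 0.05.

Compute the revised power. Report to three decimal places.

δ = d·√(n/2) = 0.23 × √(217/2) = 2.3958 (unchanged). New critical value: z_{0.025} = 1.960.
Revised power = Φ(δ − 1.960) + Φ(−δ − 1.960) = Φ(0.436) + Φ(-4.356) = 0.6685 + 0.0000 = 0.6685.

Power ≈ 0.669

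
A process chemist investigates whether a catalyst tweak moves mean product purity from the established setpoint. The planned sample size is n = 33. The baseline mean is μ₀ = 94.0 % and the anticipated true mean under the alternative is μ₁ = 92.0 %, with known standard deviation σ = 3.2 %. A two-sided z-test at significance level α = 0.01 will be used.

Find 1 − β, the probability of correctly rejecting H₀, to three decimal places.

Power ≈ 0.845

Standardized effect: d = |μ₁ − μ₀| / σ = |92.0 − 94.0| / 3.2 = 0.6250
Noncentrality parameter: δ = d·√n = 0.6250 × √33 = 3.5904
Critical value for a two-sided test at α = 0.01: z_{α/2} = 2.576.
Power = Φ(δ − 2.576) + Φ(−δ − 2.576) = Φ(1.015) + Φ(-6.166) = 0.8448 + 0.0000 = 0.8448.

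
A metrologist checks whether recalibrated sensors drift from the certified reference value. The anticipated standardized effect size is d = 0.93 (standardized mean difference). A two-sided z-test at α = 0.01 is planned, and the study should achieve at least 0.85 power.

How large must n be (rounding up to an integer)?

n = 16

For power 0.85 need Φ(δ − z_{0.005}) = 0.85, so δ = z_{0.005} + z_{0.15} = 2.576 + 1.036 = 3.612.
(The Φ(−δ − z_{α/2}) term is vanishingly small for δ > 0 and is dropped in the standard sample-size formula.)
δ = d·√n ⇒ n = (δ/d)² = (3.612 / 0.93)² = 15.09.
Rounding up, n = 16.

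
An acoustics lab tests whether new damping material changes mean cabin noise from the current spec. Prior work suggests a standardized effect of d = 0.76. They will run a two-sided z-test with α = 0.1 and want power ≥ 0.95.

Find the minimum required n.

Set Φ(δ − 1.645) = 0.95; then δ − 1.645 = Φ⁻¹(0.95) = 1.645, giving δ = 3.290.
(For δ > 0 the lower-tail rejection region contributes negligibly to power, so the one-term inversion is standard.)
δ = d·√n ⇒ n = (δ/d)² = (3.290 / 0.76)² = 18.74.
Round up to the next whole unit.

n = 19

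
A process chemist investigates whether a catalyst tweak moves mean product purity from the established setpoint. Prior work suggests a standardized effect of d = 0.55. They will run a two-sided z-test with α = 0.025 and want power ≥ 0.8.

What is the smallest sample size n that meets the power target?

Set Φ(δ − 2.241) = 0.8; then δ − 2.241 = Φ⁻¹(0.8) = 0.842, giving δ = 3.083.
(For δ > 0 the lower-tail rejection region contributes negligibly to power, so the one-term inversion is standard.)
δ = d·√n ⇒ n = (δ/d)² = (3.083 / 0.55)² = 31.42.
Rounding up, n = 32.

n = 32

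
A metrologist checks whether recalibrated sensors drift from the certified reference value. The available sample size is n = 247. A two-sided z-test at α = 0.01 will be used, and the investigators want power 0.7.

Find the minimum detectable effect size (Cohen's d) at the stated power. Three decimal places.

Required noncentrality: δ = z_{0.005} + z_{0.30} = 2.576 + 0.524 = 3.100.
(Lower-tail contribution to power is negligible for δ > 0.)
δ = d·√n ⇒ d = δ/√n = 3.100/√247 = 0.1973.

d ≈ 0.197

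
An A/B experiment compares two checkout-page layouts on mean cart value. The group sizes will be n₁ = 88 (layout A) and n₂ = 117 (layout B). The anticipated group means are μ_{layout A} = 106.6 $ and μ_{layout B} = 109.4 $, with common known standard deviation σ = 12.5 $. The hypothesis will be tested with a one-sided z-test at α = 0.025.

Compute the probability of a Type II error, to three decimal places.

β ≈ 0.645

Standardized effect: d = |μ_{layout A} − μ_{layout B}| / σ = |106.6 − 109.4| / 12.5 = 0.2240
Noncentrality parameter: δ = d / √(1/n₁ + 1/n₂) = 0.2240 / √(1/88 + 1/117) = 1.5875
One-sided α = 0.025 → critical value z_{0.025} = 1.960.
Power = P(Z > 1.960 − δ) = Φ(-0.372) = 0.3548.
Type II error: β = 1 − power = 1 − 0.3548 = 0.6452.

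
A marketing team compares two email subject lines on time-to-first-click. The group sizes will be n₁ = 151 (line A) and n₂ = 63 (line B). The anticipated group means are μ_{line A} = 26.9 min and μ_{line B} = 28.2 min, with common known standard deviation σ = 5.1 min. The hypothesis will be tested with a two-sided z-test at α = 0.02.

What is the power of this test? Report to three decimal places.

Power ≈ 0.265

Standardized effect: d = |μ_{line A} − μ_{line B}| / σ = |26.9 − 28.2| / 5.1 = 0.2549
Noncentrality parameter: δ = d / √(1/n₁ + 1/n₂) = 0.2549 / √(1/151 + 1/63) = 1.6995
Critical value for a two-sided test at α = 0.02: z_{α/2} = 2.326.
Power = Φ(δ − 2.326) + Φ(−δ − 2.326) = Φ(-0.627) + Φ(-4.026) = 0.2654 + 0.0000 = 0.2654.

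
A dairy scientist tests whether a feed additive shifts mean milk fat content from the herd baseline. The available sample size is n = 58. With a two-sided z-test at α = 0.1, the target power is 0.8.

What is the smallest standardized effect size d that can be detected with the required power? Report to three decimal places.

Need Φ(δ − 1.645) = 0.8, so δ = 1.645 + 0.842 = 2.486.
(Lower-tail contribution to power is negligible for δ > 0.)
δ = d·√n ⇒ d = δ/√n = 2.486/√58 = 0.3265.

d ≈ 0.326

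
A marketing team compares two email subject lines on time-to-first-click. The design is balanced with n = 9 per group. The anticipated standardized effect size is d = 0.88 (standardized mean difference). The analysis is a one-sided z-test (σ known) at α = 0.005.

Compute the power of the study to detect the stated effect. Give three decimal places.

Power ≈ 0.239

Noncentrality parameter: δ = d·√(n/2) = 0.88 × √(9/2) = 1.8668
Critical value for a one-sided test at α = 0.005: z_α = 2.576.
Power = P(Z > 2.576 − δ) = Φ(-0.709) = 0.2391.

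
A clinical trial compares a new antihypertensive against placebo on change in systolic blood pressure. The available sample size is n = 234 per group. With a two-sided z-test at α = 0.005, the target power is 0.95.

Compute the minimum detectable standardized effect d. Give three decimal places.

d ≈ 0.412

Required noncentrality: δ = z_{0.0025} + z_{0.05} = 2.807 + 1.645 = 4.452.
(Lower-tail contribution to power is negligible for δ > 0.)
δ = d·√(n/2) ⇒ d = δ/√(n/2) = 4.452/√(234/2) = 0.4116.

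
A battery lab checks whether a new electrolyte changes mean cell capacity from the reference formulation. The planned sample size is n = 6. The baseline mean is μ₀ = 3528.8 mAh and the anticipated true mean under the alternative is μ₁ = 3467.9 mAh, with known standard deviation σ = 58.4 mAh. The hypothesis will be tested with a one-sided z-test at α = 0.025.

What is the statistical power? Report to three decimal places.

Standardized effect: d = |μ₁ − μ₀| / σ = |3467.9 − 3528.8| / 58.4 = 1.0428
Noncentrality parameter: δ = d·√n = 1.0428 × √6 = 2.5543
One-sided α = 0.025 → critical value z_{0.025} = 1.960.
Power = Φ(δ − 1.960) = Φ(0.594) = 0.7239.

Power ≈ 0.724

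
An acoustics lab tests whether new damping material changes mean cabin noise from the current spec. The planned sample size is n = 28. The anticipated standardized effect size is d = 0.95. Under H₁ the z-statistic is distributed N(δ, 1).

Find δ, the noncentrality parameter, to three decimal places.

δ = d·√n = 0.95 × √28 = 5.0269

δ ≈ 5.027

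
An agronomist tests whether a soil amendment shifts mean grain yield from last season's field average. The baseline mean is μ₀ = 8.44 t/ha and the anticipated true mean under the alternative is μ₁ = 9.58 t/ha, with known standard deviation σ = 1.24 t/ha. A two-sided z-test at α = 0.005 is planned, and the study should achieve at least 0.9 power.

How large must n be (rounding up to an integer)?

n = 20

Standardized effect: d = |μ₁ − μ₀| / σ = |9.58 − 8.44| / 1.24 = 0.9194
For power 0.9 need Φ(δ − z_{0.0025}) = 0.9, so δ = z_{0.0025} + z_{0.10} = 2.807 + 1.282 = 4.089.
(For δ > 0 the lower-tail rejection region contributes negligibly to power, so the one-term inversion is standard.)
δ = d·√n ⇒ n = (δ/d)² = (4.089 / 0.9194)² = 19.78.
Rounding up, n = 20.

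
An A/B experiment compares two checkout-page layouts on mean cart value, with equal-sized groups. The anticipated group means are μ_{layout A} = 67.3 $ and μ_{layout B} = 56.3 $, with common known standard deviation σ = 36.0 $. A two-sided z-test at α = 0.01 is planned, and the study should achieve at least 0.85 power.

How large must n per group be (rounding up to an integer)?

n = 280 per group

Standardized effect: d = |μ_{layout A} − μ_{layout B}| / σ = |67.3 − 56.3| / 36.0 = 0.3056
For power 0.85 need Φ(δ − z_{0.005}) = 0.85, so δ = z_{0.005} + z_{0.15} = 2.576 + 1.036 = 3.612.
(For δ > 0 the lower-tail rejection region contributes negligibly to power, so the one-term inversion is standard.)
δ = d·√(n/2) ⇒ n = 2(δ/d)² = 2 × (3.612 / 0.3056)² = 279.52.
Round up to the next whole unit.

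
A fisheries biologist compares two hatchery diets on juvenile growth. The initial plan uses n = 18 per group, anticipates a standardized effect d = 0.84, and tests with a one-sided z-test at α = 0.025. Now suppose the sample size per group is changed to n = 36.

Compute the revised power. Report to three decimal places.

With n = 36 per group: δ = d·√(n/2) = 0.84 × √(36/2) = 3.5638. Critical value z_{0.025} = 1.960.
Revised power = P(Z > 1.960 − δ) = Φ(1.604) = 0.9456.

Power ≈ 0.946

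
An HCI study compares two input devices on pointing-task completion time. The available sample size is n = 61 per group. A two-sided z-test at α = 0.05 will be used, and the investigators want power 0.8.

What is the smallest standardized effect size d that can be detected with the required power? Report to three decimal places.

d ≈ 0.507

Need Φ(δ − 1.960) = 0.8, so δ = 1.960 + 0.842 = 2.802.
(Lower-tail contribution to power is negligible for δ > 0.)
δ = d·√(n/2) ⇒ d = δ/√(n/2) = 2.802/√(61/2) = 0.5073.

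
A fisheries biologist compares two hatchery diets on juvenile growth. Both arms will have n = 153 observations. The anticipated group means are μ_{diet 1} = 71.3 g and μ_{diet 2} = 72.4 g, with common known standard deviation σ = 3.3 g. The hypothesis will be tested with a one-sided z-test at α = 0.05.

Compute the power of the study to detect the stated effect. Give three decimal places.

Standardized effect: d = |μ_{diet 1} − μ_{diet 2}| / σ = |71.3 − 72.4| / 3.3 = 0.3333
Noncentrality parameter: δ = d·√(n/2) = 0.3333 × √(153/2) = 2.9155
Critical value for a one-sided test at α = 0.05: z_α = 1.645.
Power = Φ(δ − 1.645) = Φ(1.271) = 0.8981.

Power ≈ 0.898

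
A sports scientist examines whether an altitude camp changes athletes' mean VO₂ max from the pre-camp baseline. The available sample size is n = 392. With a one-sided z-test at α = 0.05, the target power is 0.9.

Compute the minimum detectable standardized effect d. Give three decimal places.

d ≈ 0.148

Required noncentrality: δ = z_{0.05} + z_{0.10} = 1.645 + 1.282 = 2.926.
δ = d·√n ⇒ d = δ/√n = 2.926/√392 = 0.1478.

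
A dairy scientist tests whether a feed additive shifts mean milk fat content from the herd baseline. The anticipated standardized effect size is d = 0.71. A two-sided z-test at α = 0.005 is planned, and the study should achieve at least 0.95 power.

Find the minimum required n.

n = 40

For power 0.95 need Φ(δ − z_{0.0025}) = 0.95, so δ = z_{0.0025} + z_{0.05} = 2.807 + 1.645 = 4.452.
(The Φ(−δ − z_{α/2}) term is vanishingly small for δ > 0 and is dropped in the standard sample-size formula.)
δ = d·√n ⇒ n = (δ/d)² = (4.452 / 0.71)² = 39.32.
Round up to the next whole unit.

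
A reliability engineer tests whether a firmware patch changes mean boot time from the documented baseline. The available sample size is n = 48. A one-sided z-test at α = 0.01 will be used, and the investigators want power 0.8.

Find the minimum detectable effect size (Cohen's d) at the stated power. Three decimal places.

d ≈ 0.457

Need Φ(δ − 2.326) = 0.8, so δ = 2.326 + 0.842 = 3.168.
δ = d·√n ⇒ d = δ/√n = 3.168/√48 = 0.4573.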